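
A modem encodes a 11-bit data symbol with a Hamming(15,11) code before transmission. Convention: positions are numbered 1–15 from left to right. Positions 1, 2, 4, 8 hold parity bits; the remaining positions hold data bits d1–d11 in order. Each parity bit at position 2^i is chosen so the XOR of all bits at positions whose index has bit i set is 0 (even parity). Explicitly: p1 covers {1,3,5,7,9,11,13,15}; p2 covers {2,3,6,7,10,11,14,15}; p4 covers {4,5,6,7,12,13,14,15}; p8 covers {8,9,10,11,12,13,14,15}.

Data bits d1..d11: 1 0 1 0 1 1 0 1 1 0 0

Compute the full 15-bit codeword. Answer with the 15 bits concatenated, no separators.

111101001101100

Place data at non-parity positions: p1 p2 1 p4 0 1 0 p8 1 1 0 1 1 0 0
p1 (pos 1,3,5,7,9,11,13,15): XOR of data positions = 1⊕0⊕0⊕1⊕0⊕1⊕0 = 1
p2 (pos 2,3,6,7,10,11,14,15): XOR of data positions = 1⊕1⊕0⊕1⊕0⊕0⊕0 = 1
p4 (pos 4,5,6,7,12,13,14,15): XOR of data positions = 0⊕1⊕0⊕1⊕1⊕0⊕0 = 1
p8 (pos 8,9,10,11,12,13,14,15): XOR of data positions = 1⊕1⊕0⊕1⊕1⊕0⊕0 = 0
Codeword: 111101001101100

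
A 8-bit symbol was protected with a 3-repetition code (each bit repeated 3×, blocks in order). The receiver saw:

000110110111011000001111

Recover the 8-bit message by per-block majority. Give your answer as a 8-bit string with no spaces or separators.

Block 1 (000): 0 ones → 0
Block 2 (110): 2 ones → 1
Block 3 (110): 2 ones → 1
Block 4 (111): 3 ones → 1
Block 5 (011): 2 ones → 1
Block 6 (000): 0 ones → 0
Block 7 (001): 1 one → 0
Block 8 (111): 3 ones → 1

01111001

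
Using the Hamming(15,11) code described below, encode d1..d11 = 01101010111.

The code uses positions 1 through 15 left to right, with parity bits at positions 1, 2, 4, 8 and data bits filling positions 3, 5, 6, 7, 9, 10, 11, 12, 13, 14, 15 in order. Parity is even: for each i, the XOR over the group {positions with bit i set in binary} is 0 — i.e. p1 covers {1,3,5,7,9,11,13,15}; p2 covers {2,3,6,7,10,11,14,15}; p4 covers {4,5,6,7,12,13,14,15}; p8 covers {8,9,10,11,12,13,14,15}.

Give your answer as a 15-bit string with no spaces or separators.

Place data at non-parity positions: p1 p2 0 p4 1 1 0 p8 1 0 1 0 1 1 1
p1 (pos 1,3,5,7,9,11,13,15): XOR of data positions = 0⊕1⊕0⊕1⊕1⊕1⊕1 = 1
p2 (pos 2,3,6,7,10,11,14,15): XOR of data positions = 0⊕1⊕0⊕0⊕1⊕1⊕1 = 0
p4 (pos 4,5,6,7,12,13,14,15): XOR of data positions = 1⊕1⊕0⊕0⊕1⊕1⊕1 = 1
p8 (pos 8,9,10,11,12,13,14,15): XOR of data positions = 1⊕0⊕1⊕0⊕1⊕1⊕1 = 1
Codeword: 100111011010111

100111011010111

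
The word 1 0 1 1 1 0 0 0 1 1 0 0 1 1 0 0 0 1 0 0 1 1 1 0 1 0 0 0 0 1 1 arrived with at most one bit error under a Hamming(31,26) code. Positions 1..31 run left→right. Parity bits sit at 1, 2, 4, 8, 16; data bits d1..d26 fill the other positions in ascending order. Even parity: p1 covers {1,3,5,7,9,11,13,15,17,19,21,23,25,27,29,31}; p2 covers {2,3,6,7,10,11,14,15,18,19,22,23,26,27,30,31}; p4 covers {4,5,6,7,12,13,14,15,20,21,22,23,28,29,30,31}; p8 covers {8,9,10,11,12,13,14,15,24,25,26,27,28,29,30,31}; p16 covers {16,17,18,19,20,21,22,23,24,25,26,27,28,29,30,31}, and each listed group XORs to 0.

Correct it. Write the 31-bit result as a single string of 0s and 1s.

1011100011001100010011101000111

s1 (pos 1,3,5,7,9,11,13,15,17,19,21,23,25,27,29,31): 1⊕1⊕1⊕0⊕1⊕0⊕1⊕0⊕0⊕0⊕1⊕1⊕1⊕0⊕0⊕1 = 1
s2 (pos 2,3,6,7,10,11,14,15,18,19,22,23,26,27,30,31): 0⊕1⊕0⊕0⊕1⊕0⊕1⊕0⊕1⊕0⊕1⊕1⊕0⊕0⊕1⊕1 = 0
s4 (pos 4,5,6,7,12,13,14,15,20,21,22,23,28,29,30,31): 1⊕1⊕0⊕0⊕0⊕1⊕1⊕0⊕0⊕1⊕1⊕1⊕0⊕0⊕1⊕1 = 1
s8 (pos 8,9,10,11,12,13,14,15,24,25,26,27,28,29,30,31): 0⊕1⊕1⊕0⊕0⊕1⊕1⊕0⊕0⊕1⊕0⊕0⊕0⊕0⊕1⊕1 = 1
s16 (pos 16,17,18,19,20,21,22,23,24,25,26,27,28,29,30,31): 0⊕0⊕1⊕0⊕0⊕1⊕1⊕1⊕0⊕1⊕0⊕0⊕0⊕0⊕1⊕1 = 1
Syndrome s16…s1 = 11101 → error at position 29.
Flip position 29: 1011100011001100010011101000011 → 1011100011001100010011101000111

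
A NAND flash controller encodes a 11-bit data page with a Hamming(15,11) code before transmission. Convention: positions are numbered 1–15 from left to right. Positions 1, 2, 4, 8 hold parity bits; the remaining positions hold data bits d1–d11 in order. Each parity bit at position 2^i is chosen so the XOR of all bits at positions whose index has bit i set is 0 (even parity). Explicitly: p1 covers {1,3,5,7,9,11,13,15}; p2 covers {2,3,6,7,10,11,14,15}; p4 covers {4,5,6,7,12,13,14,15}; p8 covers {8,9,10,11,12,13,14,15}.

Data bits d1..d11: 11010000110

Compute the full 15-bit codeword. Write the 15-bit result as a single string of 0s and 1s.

Place data at non-parity positions: p1 p2 1 p4 1 0 1 p8 0 0 0 0 1 1 0
p1 (pos 1,3,5,7,9,11,13,15): XOR of data positions = 1⊕1⊕1⊕0⊕0⊕1⊕0 = 0
p2 (pos 2,3,6,7,10,11,14,15): XOR of data positions = 1⊕0⊕1⊕0⊕0⊕1⊕0 = 1
p4 (pos 4,5,6,7,12,13,14,15): XOR of data positions = 1⊕0⊕1⊕0⊕1⊕1⊕0 = 0
p8 (pos 8,9,10,11,12,13,14,15): XOR of data positions = 0⊕0⊕0⊕0⊕1⊕1⊕0 = 0
Codeword: 011010100000110

011010100000110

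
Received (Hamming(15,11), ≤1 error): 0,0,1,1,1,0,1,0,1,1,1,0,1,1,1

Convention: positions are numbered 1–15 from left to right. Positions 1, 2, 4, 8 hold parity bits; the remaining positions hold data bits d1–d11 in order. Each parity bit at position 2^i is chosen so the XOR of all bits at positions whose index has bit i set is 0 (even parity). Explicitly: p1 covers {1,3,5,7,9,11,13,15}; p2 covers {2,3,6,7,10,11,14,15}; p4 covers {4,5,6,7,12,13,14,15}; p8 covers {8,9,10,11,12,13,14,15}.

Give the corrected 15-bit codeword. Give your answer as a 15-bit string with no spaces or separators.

101110101110111

s1 (pos 1,3,5,7,9,11,13,15): 0⊕1⊕1⊕1⊕1⊕1⊕1⊕1 = 1
s2 (pos 2,3,6,7,10,11,14,15): 0⊕1⊕0⊕1⊕1⊕1⊕1⊕1 = 0
s4 (pos 4,5,6,7,12,13,14,15): 1⊕1⊕0⊕1⊕0⊕1⊕1⊕1 = 0
s8 (pos 8,9,10,11,12,13,14,15): 0⊕1⊕1⊕1⊕0⊕1⊕1⊕1 = 0
Syndrome s8…s1 = 0001 → error at position 1.
Flip position 1: 001110101110111 → 101110101110111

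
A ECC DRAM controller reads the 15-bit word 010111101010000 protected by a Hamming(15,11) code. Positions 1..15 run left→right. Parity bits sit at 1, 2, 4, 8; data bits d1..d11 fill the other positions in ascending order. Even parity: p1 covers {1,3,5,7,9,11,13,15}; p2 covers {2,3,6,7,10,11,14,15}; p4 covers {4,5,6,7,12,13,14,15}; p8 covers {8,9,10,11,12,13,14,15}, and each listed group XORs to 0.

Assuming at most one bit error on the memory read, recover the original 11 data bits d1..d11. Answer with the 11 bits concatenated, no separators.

s1 (pos 1,3,5,7,9,11,13,15): 0⊕0⊕1⊕1⊕1⊕1⊕0⊕0 = 0
s2 (pos 2,3,6,7,10,11,14,15): 1⊕0⊕1⊕1⊕0⊕1⊕0⊕0 = 0
s4 (pos 4,5,6,7,12,13,14,15): 1⊕1⊕1⊕1⊕0⊕0⊕0⊕0 = 0
s8 (pos 8,9,10,11,12,13,14,15): 0⊕1⊕0⊕1⊕0⊕0⊕0⊕0 = 0
Syndrome s8…s1 = 0000 → no error.
Read data bits from positions 3,5,6,7,9,10,11,12,13,14,15: 01111010000

01111010000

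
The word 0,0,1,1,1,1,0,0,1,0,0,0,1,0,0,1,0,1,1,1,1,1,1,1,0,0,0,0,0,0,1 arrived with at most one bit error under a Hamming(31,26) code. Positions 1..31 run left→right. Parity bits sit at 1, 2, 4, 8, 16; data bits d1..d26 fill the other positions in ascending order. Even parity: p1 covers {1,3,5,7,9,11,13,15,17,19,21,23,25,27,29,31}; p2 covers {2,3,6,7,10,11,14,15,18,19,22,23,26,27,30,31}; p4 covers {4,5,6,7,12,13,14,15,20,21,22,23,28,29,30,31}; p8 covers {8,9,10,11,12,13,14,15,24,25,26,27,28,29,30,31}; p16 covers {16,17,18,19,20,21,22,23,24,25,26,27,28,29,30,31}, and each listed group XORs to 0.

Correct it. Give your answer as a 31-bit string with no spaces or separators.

s1 (pos 1,3,5,7,9,11,13,15,17,19,21,23,25,27,29,31): 0⊕1⊕1⊕0⊕1⊕0⊕1⊕0⊕0⊕1⊕1⊕1⊕0⊕0⊕0⊕1 = 0
s2 (pos 2,3,6,7,10,11,14,15,18,19,22,23,26,27,30,31): 0⊕1⊕1⊕0⊕0⊕0⊕0⊕0⊕1⊕1⊕1⊕1⊕0⊕0⊕0⊕1 = 1
s4 (pos 4,5,6,7,12,13,14,15,20,21,22,23,28,29,30,31): 1⊕1⊕1⊕0⊕0⊕1⊕0⊕0⊕1⊕1⊕1⊕1⊕0⊕0⊕0⊕1 = 1
s8 (pos 8,9,10,11,12,13,14,15,24,25,26,27,28,29,30,31): 0⊕1⊕0⊕0⊕0⊕1⊕0⊕0⊕1⊕0⊕0⊕0⊕0⊕0⊕0⊕1 = 0
s16 (pos 16,17,18,19,20,21,22,23,24,25,26,27,28,29,30,31): 1⊕0⊕1⊕1⊕1⊕1⊕1⊕1⊕1⊕0⊕0⊕0⊕0⊕0⊕0⊕1 = 1
Syndrome s16…s1 = 10110 → error at position 22.
Flip position 22: 0011110010001001011111110000001 → 0011110010001001011110110000001

0011110010001001011110110000001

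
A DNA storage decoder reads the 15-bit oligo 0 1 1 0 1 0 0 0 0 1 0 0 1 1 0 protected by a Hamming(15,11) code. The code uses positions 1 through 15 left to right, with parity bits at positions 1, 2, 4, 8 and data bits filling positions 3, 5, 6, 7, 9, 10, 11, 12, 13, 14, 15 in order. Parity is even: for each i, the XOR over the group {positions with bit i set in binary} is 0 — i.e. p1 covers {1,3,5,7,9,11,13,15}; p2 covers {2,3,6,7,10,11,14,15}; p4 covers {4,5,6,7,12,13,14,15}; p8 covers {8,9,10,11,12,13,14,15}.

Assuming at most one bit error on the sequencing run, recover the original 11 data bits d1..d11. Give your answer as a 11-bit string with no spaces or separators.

11000100010

s1 (pos 1,3,5,7,9,11,13,15): 0⊕1⊕1⊕0⊕0⊕0⊕1⊕0 = 1
s2 (pos 2,3,6,7,10,11,14,15): 1⊕1⊕0⊕0⊕1⊕0⊕1⊕0 = 0
s4 (pos 4,5,6,7,12,13,14,15): 0⊕1⊕0⊕0⊕0⊕1⊕1⊕0 = 1
s8 (pos 8,9,10,11,12,13,14,15): 0⊕0⊕1⊕0⊕0⊕1⊕1⊕0 = 1
Syndrome s8…s1 = 1101 → error at position 13.
Flip position 13: 011010000100110 → 011010000100010
Read data bits from positions 3,5,6,7,9,10,11,12,13,14,15: 11000100010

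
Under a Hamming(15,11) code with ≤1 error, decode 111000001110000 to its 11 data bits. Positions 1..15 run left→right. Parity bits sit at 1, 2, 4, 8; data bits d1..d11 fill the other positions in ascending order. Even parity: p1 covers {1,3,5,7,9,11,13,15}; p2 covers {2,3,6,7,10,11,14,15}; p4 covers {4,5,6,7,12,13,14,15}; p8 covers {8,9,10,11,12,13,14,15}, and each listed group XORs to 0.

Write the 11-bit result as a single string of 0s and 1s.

s1 (pos 1,3,5,7,9,11,13,15): 1⊕1⊕0⊕0⊕1⊕1⊕0⊕0 = 0
s2 (pos 2,3,6,7,10,11,14,15): 1⊕1⊕0⊕0⊕1⊕1⊕0⊕0 = 0
s4 (pos 4,5,6,7,12,13,14,15): 0⊕0⊕0⊕0⊕0⊕0⊕0⊕0 = 0
s8 (pos 8,9,10,11,12,13,14,15): 0⊕1⊕1⊕1⊕0⊕0⊕0⊕0 = 1
Syndrome s8…s1 = 1000 → error at position 8.
Flip position 8: 111000001110000 → 111000011110000
Read data bits from positions 3,5,6,7,9,10,11,12,13,14,15: 10001110000

10001110000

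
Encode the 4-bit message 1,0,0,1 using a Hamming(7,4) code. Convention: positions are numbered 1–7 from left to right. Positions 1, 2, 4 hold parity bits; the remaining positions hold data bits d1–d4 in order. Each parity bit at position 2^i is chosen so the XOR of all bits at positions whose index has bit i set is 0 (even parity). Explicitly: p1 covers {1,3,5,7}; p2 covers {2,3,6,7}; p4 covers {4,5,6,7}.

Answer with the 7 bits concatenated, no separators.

Place data at non-parity positions: p1 p2 1 p4 0 0 1
p1 (pos 1,3,5,7): XOR of data positions = 1⊕0⊕1 = 0
p2 (pos 2,3,6,7): XOR of data positions = 1⊕0⊕1 = 0
p4 (pos 4,5,6,7): XOR of data positions = 0⊕0⊕1 = 1
Codeword: 0011001

0011001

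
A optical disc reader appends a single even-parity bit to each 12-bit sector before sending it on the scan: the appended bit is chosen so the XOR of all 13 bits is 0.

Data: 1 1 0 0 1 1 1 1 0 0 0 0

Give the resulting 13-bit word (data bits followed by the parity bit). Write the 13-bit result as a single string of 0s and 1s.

XOR of the 12 data bits: 1⊕1⊕0⊕0⊕1⊕1⊕1⊕1⊕0⊕0⊕0⊕0 = 0
Parity bit = 0 (so all 13 bits XOR to 0).

1100111100000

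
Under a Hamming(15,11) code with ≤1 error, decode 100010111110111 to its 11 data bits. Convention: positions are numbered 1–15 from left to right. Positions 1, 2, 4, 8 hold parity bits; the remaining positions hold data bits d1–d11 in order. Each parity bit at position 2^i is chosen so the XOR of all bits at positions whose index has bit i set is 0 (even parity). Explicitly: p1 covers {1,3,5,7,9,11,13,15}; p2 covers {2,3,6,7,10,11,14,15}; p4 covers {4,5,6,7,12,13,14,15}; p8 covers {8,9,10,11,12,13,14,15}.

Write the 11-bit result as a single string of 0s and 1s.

01011110110

s1 (pos 1,3,5,7,9,11,13,15): 1⊕0⊕1⊕1⊕1⊕1⊕1⊕1 = 1
s2 (pos 2,3,6,7,10,11,14,15): 0⊕0⊕0⊕1⊕1⊕1⊕1⊕1 = 1
s4 (pos 4,5,6,7,12,13,14,15): 0⊕1⊕0⊕1⊕0⊕1⊕1⊕1 = 1
s8 (pos 8,9,10,11,12,13,14,15): 1⊕1⊕1⊕1⊕0⊕1⊕1⊕1 = 1
Syndrome s8…s1 = 1111 → error at position 15.
Flip position 15: 100010111110111 → 100010111110110
Read data bits from positions 3,5,6,7,9,10,11,12,13,14,15: 01011110110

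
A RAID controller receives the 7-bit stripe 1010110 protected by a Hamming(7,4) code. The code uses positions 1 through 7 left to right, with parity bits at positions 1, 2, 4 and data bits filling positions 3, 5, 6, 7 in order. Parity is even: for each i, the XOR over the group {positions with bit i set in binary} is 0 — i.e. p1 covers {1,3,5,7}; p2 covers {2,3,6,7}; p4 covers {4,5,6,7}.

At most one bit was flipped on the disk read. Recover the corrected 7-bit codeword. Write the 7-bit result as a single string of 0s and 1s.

s1 (pos 1,3,5,7): 1⊕1⊕1⊕0 = 1
s2 (pos 2,3,6,7): 0⊕1⊕1⊕0 = 0
s4 (pos 4,5,6,7): 0⊕1⊕1⊕0 = 0
Syndrome s4…s1 = 001 → error at position 1.
Flip position 1: 1010110 → 0010110

0010110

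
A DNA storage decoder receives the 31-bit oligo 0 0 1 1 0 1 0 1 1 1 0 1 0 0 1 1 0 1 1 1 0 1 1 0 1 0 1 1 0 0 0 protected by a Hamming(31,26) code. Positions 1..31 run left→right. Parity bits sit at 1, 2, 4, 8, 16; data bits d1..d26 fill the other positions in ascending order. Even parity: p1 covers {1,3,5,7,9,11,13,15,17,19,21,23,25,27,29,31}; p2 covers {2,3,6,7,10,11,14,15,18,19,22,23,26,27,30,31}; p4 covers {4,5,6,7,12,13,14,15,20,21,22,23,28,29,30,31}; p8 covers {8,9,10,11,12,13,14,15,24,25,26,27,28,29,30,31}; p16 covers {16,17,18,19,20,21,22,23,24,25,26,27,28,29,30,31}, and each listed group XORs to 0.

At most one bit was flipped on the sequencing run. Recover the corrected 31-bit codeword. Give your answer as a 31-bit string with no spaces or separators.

0011010111010011010101101011000

s1 (pos 1,3,5,7,9,11,13,15,17,19,21,23,25,27,29,31): 0⊕1⊕0⊕0⊕1⊕0⊕0⊕1⊕0⊕1⊕0⊕1⊕1⊕1⊕0⊕0 = 1
s2 (pos 2,3,6,7,10,11,14,15,18,19,22,23,26,27,30,31): 0⊕1⊕1⊕0⊕1⊕0⊕0⊕1⊕1⊕1⊕1⊕1⊕0⊕1⊕0⊕0 = 1
s4 (pos 4,5,6,7,12,13,14,15,20,21,22,23,28,29,30,31): 1⊕0⊕1⊕0⊕1⊕0⊕0⊕1⊕1⊕0⊕1⊕1⊕1⊕0⊕0⊕0 = 0
s8 (pos 8,9,10,11,12,13,14,15,24,25,26,27,28,29,30,31): 1⊕1⊕1⊕0⊕1⊕0⊕0⊕1⊕0⊕1⊕0⊕1⊕1⊕0⊕0⊕0 = 0
s16 (pos 16,17,18,19,20,21,22,23,24,25,26,27,28,29,30,31): 1⊕0⊕1⊕1⊕1⊕0⊕1⊕1⊕0⊕1⊕0⊕1⊕1⊕0⊕0⊕0 = 1
Syndrome s16…s1 = 10011 → error at position 19.
Flip position 19: 0011010111010011011101101011000 → 0011010111010011010101101011000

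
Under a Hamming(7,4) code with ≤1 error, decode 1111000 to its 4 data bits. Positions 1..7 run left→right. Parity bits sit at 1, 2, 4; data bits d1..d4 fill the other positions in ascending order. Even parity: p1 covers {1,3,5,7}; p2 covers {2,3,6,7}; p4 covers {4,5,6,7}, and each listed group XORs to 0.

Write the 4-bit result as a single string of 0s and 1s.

1000

s1 (pos 1,3,5,7): 1⊕1⊕0⊕0 = 0
s2 (pos 2,3,6,7): 1⊕1⊕0⊕0 = 0
s4 (pos 4,5,6,7): 1⊕0⊕0⊕0 = 1
Syndrome s4…s1 = 100 → error at position 4.
Flip position 4: 1111000 → 1110000
Read data bits from positions 3,5,6,7: 1000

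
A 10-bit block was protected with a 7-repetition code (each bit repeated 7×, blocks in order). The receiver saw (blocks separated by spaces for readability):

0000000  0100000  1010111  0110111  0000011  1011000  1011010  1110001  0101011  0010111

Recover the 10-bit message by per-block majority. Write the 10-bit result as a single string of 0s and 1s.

0011001111

Block 1 (0000000): 0 ones → 0
Block 2 (0100000): 1 one → 0
Block 3 (1010111): 5 ones → 1
Block 4 (0110111): 5 ones → 1
Block 5 (0000011): 2 ones → 0
Block 6 (1011000): 3 ones → 0
Block 7 (1011010): 4 ones → 1
Block 8 (1110001): 4 ones → 1
Block 9 (0101011): 4 ones → 1
Block 10 (0010111): 4 ones → 1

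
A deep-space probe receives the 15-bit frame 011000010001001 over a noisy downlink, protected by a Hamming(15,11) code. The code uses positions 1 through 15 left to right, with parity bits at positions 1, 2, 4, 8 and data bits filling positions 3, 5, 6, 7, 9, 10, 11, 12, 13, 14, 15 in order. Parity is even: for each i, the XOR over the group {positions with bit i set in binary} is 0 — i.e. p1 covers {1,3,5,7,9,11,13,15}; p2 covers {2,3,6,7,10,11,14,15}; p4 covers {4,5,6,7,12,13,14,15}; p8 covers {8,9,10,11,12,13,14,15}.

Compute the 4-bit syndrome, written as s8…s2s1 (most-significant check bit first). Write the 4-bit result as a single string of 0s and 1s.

1010

s1 (pos 1,3,5,7,9,11,13,15): 0⊕1⊕0⊕0⊕0⊕0⊕0⊕1 = 0
s2 (pos 2,3,6,7,10,11,14,15): 1⊕1⊕0⊕0⊕0⊕0⊕0⊕1 = 1
s4 (pos 4,5,6,7,12,13,14,15): 0⊕0⊕0⊕0⊕1⊕0⊕0⊕1 = 0
s8 (pos 8,9,10,11,12,13,14,15): 1⊕0⊕0⊕0⊕1⊕0⊕0⊕1 = 1
Syndrome s8…s1 = 1010 → error at position 10.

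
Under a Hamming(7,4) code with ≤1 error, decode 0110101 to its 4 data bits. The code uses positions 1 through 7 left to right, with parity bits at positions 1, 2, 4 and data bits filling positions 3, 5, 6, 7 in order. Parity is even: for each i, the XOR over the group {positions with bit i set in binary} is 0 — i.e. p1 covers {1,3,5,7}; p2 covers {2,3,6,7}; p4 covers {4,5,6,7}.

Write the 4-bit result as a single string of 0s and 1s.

s1 (pos 1,3,5,7): 0⊕1⊕1⊕1 = 1
s2 (pos 2,3,6,7): 1⊕1⊕0⊕1 = 1
s4 (pos 4,5,6,7): 0⊕1⊕0⊕1 = 0
Syndrome s4…s1 = 011 → error at position 3.
Flip position 3: 0110101 → 0100101
Read data bits from positions 3,5,6,7: 0101

0101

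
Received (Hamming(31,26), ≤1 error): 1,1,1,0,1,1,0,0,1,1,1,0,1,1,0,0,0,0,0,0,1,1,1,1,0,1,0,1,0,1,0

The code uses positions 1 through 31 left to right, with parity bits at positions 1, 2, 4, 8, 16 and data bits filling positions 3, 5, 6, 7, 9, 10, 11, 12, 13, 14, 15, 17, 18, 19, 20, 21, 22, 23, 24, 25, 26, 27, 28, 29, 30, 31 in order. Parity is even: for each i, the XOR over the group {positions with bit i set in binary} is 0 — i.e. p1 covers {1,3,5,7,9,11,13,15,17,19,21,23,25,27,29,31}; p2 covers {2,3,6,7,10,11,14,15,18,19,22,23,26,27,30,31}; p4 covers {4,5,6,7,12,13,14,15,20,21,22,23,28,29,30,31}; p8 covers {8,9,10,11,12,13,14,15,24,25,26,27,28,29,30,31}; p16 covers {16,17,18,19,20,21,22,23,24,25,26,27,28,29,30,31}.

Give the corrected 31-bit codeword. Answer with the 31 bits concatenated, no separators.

1110110011101100000011110100010

s1 (pos 1,3,5,7,9,11,13,15,17,19,21,23,25,27,29,31): 1⊕1⊕1⊕0⊕1⊕1⊕1⊕0⊕0⊕0⊕1⊕1⊕0⊕0⊕0⊕0 = 0
s2 (pos 2,3,6,7,10,11,14,15,18,19,22,23,26,27,30,31): 1⊕1⊕1⊕0⊕1⊕1⊕1⊕0⊕0⊕0⊕1⊕1⊕1⊕0⊕1⊕0 = 0
s4 (pos 4,5,6,7,12,13,14,15,20,21,22,23,28,29,30,31): 0⊕1⊕1⊕0⊕0⊕1⊕1⊕0⊕0⊕1⊕1⊕1⊕1⊕0⊕1⊕0 = 1
s8 (pos 8,9,10,11,12,13,14,15,24,25,26,27,28,29,30,31): 0⊕1⊕1⊕1⊕0⊕1⊕1⊕0⊕1⊕0⊕1⊕0⊕1⊕0⊕1⊕0 = 1
s16 (pos 16,17,18,19,20,21,22,23,24,25,26,27,28,29,30,31): 0⊕0⊕0⊕0⊕0⊕1⊕1⊕1⊕1⊕0⊕1⊕0⊕1⊕0⊕1⊕0 = 1
Syndrome s16…s1 = 11100 → error at position 28.
Flip position 28: 1110110011101100000011110101010 → 1110110011101100000011110100010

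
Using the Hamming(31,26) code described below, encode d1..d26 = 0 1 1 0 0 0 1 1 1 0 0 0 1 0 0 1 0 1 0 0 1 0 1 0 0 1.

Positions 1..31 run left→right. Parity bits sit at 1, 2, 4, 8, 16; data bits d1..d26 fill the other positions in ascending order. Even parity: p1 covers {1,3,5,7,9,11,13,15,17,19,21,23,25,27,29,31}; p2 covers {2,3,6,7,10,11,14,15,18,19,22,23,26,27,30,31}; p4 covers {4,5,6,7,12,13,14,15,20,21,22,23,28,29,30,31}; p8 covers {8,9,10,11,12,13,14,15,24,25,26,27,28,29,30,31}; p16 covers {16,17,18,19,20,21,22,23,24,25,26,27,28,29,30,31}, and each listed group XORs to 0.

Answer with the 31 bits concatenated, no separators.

Place data at non-parity positions: p1 p2 0 p4 1 1 0 p8 0 0 1 1 1 0 0 p16 0 1 0 0 1 0 1 0 0 1 0 1 0 0 1
p1 (pos 1,3,5,7,9,11,13,15,17,19,21,23,25,27,29,31): XOR of data positions = 0⊕1⊕0⊕0⊕1⊕1⊕0⊕0⊕0⊕1⊕1⊕0⊕0⊕0⊕1 = 0
p2 (pos 2,3,6,7,10,11,14,15,18,19,22,23,26,27,30,31): XOR of data positions = 0⊕1⊕0⊕0⊕1⊕0⊕0⊕1⊕0⊕0⊕1⊕1⊕0⊕0⊕1 = 0
p4 (pos 4,5,6,7,12,13,14,15,20,21,22,23,28,29,30,31): XOR of data positions = 1⊕1⊕0⊕1⊕1⊕0⊕0⊕0⊕1⊕0⊕1⊕1⊕0⊕0⊕1 = 0
p8 (pos 8,9,10,11,12,13,14,15,24,25,26,27,28,29,30,31): XOR of data positions = 0⊕0⊕1⊕1⊕1⊕0⊕0⊕0⊕0⊕1⊕0⊕1⊕0⊕0⊕1 = 0
p16 (pos 16,17,18,19,20,21,22,23,24,25,26,27,28,29,30,31): XOR of data positions = 0⊕1⊕0⊕0⊕1⊕0⊕1⊕0⊕0⊕1⊕0⊕1⊕0⊕0⊕1 = 0
Codeword: 0000110000111000010010100101001

0000110000111000010010100101001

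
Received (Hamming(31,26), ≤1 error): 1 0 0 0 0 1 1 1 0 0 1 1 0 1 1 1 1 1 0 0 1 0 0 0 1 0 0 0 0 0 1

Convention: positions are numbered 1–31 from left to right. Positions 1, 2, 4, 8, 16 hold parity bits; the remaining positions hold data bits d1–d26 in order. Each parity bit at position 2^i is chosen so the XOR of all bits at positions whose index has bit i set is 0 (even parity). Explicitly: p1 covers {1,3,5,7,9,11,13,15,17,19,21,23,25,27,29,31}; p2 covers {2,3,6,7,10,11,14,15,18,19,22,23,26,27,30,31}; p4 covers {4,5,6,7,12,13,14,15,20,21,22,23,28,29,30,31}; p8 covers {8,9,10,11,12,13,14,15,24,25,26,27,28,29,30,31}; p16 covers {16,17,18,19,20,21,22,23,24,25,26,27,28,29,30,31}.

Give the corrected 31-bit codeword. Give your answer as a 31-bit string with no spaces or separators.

s1 (pos 1,3,5,7,9,11,13,15,17,19,21,23,25,27,29,31): 1⊕0⊕0⊕1⊕0⊕1⊕0⊕1⊕1⊕0⊕1⊕0⊕1⊕0⊕0⊕1 = 0
s2 (pos 2,3,6,7,10,11,14,15,18,19,22,23,26,27,30,31): 0⊕0⊕1⊕1⊕0⊕1⊕1⊕1⊕1⊕0⊕0⊕0⊕0⊕0⊕0⊕1 = 1
s4 (pos 4,5,6,7,12,13,14,15,20,21,22,23,28,29,30,31): 0⊕0⊕1⊕1⊕1⊕0⊕1⊕1⊕0⊕1⊕0⊕0⊕0⊕0⊕0⊕1 = 1
s8 (pos 8,9,10,11,12,13,14,15,24,25,26,27,28,29,30,31): 1⊕0⊕0⊕1⊕1⊕0⊕1⊕1⊕0⊕1⊕0⊕0⊕0⊕0⊕0⊕1 = 1
s16 (pos 16,17,18,19,20,21,22,23,24,25,26,27,28,29,30,31): 1⊕1⊕1⊕0⊕0⊕1⊕0⊕0⊕0⊕1⊕0⊕0⊕0⊕0⊕0⊕1 = 0
Syndrome s16…s1 = 01110 → error at position 14.
Flip position 14: 1000011100110111110010001000001 → 1000011100110011110010001000001

1000011100110011110010001000001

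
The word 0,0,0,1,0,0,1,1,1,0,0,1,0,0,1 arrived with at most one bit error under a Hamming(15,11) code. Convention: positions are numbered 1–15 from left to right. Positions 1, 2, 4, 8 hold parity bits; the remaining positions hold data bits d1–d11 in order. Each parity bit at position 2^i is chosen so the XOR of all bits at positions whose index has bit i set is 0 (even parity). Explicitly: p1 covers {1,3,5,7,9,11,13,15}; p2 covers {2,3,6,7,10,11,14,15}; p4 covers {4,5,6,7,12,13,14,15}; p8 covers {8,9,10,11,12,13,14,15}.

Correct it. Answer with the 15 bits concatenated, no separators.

100100111001001

s1 (pos 1,3,5,7,9,11,13,15): 0⊕0⊕0⊕1⊕1⊕0⊕0⊕1 = 1
s2 (pos 2,3,6,7,10,11,14,15): 0⊕0⊕0⊕1⊕0⊕0⊕0⊕1 = 0
s4 (pos 4,5,6,7,12,13,14,15): 1⊕0⊕0⊕1⊕1⊕0⊕0⊕1 = 0
s8 (pos 8,9,10,11,12,13,14,15): 1⊕1⊕0⊕0⊕1⊕0⊕0⊕1 = 0
Syndrome s8…s1 = 0001 → error at position 1.
Flip position 1: 000100111001001 → 100100111001001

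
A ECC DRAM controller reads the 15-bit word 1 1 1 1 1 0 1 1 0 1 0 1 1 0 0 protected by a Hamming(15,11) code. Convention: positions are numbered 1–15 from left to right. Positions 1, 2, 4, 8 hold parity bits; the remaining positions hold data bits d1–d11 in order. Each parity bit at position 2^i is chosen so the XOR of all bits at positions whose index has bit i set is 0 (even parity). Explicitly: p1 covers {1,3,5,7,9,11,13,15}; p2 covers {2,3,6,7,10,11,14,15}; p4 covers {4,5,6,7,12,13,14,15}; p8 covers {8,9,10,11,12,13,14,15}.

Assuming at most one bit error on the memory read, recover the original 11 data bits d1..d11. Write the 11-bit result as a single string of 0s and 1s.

10010101100

s1 (pos 1,3,5,7,9,11,13,15): 1⊕1⊕1⊕1⊕0⊕0⊕1⊕0 = 1
s2 (pos 2,3,6,7,10,11,14,15): 1⊕1⊕0⊕1⊕1⊕0⊕0⊕0 = 0
s4 (pos 4,5,6,7,12,13,14,15): 1⊕1⊕0⊕1⊕1⊕1⊕0⊕0 = 1
s8 (pos 8,9,10,11,12,13,14,15): 1⊕0⊕1⊕0⊕1⊕1⊕0⊕0 = 0
Syndrome s8…s1 = 0101 → error at position 5.
Flip position 5: 111110110101100 → 111100110101100
Read data bits from positions 3,5,6,7,9,10,11,12,13,14,15: 10010101100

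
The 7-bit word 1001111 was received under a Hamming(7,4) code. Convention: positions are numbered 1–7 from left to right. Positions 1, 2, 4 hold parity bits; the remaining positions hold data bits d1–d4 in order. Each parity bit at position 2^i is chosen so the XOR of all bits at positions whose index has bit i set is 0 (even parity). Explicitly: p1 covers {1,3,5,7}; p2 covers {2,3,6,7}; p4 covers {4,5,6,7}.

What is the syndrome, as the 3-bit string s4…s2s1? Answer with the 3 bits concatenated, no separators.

001

s1 (pos 1,3,5,7): 1⊕0⊕1⊕1 = 1
s2 (pos 2,3,6,7): 0⊕0⊕1⊕1 = 0
s4 (pos 4,5,6,7): 1⊕1⊕1⊕1 = 0
Syndrome s4…s1 = 001 → error at position 1.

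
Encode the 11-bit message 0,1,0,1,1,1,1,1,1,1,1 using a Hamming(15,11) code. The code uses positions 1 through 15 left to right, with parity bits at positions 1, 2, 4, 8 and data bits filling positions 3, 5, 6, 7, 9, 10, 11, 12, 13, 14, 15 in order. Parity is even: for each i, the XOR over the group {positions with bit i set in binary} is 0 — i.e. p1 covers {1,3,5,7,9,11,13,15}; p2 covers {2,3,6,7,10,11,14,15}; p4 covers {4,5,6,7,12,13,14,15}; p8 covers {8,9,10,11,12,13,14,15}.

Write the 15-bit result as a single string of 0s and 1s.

Place data at non-parity positions: p1 p2 0 p4 1 0 1 p8 1 1 1 1 1 1 1
p1 (pos 1,3,5,7,9,11,13,15): XOR of data positions = 0⊕1⊕1⊕1⊕1⊕1⊕1 = 0
p2 (pos 2,3,6,7,10,11,14,15): XOR of data positions = 0⊕0⊕1⊕1⊕1⊕1⊕1 = 1
p4 (pos 4,5,6,7,12,13,14,15): XOR of data positions = 1⊕0⊕1⊕1⊕1⊕1⊕1 = 0
p8 (pos 8,9,10,11,12,13,14,15): XOR of data positions = 1⊕1⊕1⊕1⊕1⊕1⊕1 = 1
Codeword: 010010111111111

010010111111111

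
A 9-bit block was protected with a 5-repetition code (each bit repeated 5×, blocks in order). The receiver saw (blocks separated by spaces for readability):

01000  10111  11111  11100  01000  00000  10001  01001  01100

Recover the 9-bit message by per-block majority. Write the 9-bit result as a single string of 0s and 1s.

Block 1 (01000): 1 one → 0
Block 2 (10111): 4 ones → 1
Block 3 (11111): 5 ones → 1
Block 4 (11100): 3 ones → 1
Block 5 (01000): 1 one → 0
Block 6 (00000): 0 ones → 0
Block 7 (10001): 2 ones → 0
Block 8 (01001): 2 ones → 0
Block 9 (01100): 2 ones → 0

011100000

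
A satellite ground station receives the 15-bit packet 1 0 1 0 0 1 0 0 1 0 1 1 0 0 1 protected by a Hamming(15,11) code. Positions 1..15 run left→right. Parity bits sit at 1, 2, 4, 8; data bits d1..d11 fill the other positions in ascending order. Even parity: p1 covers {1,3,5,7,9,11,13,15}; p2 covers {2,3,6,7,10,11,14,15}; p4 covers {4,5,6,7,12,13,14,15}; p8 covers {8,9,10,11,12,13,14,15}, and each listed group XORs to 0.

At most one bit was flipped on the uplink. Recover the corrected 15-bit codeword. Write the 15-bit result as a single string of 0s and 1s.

101011001011001

s1 (pos 1,3,5,7,9,11,13,15): 1⊕1⊕0⊕0⊕1⊕1⊕0⊕1 = 1
s2 (pos 2,3,6,7,10,11,14,15): 0⊕1⊕1⊕0⊕0⊕1⊕0⊕1 = 0
s4 (pos 4,5,6,7,12,13,14,15): 0⊕0⊕1⊕0⊕1⊕0⊕0⊕1 = 1
s8 (pos 8,9,10,11,12,13,14,15): 0⊕1⊕0⊕1⊕1⊕0⊕0⊕1 = 0
Syndrome s8…s1 = 0101 → error at position 5.
Flip position 5: 101001001011001 → 101011001011001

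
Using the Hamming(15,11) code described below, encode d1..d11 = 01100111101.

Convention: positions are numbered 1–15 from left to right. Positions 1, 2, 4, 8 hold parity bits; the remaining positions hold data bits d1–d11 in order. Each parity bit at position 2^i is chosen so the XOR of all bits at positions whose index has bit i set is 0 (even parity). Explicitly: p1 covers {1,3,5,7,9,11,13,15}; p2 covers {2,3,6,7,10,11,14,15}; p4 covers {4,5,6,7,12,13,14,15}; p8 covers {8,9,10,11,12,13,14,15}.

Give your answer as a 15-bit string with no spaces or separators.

000111010111101

Place data at non-parity positions: p1 p2 0 p4 1 1 0 p8 0 1 1 1 1 0 1
p1 (pos 1,3,5,7,9,11,13,15): XOR of data positions = 0⊕1⊕0⊕0⊕1⊕1⊕1 = 0
p2 (pos 2,3,6,7,10,11,14,15): XOR of data positions = 0⊕1⊕0⊕1⊕1⊕0⊕1 = 0
p4 (pos 4,5,6,7,12,13,14,15): XOR of data positions = 1⊕1⊕0⊕1⊕1⊕0⊕1 = 1
p8 (pos 8,9,10,11,12,13,14,15): XOR of data positions = 0⊕1⊕1⊕1⊕1⊕0⊕1 = 1
Codeword: 000111010111101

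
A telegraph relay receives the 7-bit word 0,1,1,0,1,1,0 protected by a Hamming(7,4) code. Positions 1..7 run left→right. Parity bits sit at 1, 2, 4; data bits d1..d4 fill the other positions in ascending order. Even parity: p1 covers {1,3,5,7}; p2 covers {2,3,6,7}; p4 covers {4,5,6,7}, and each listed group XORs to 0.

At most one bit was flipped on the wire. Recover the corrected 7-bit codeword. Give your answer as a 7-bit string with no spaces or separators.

0010110

s1 (pos 1,3,5,7): 0⊕1⊕1⊕0 = 0
s2 (pos 2,3,6,7): 1⊕1⊕1⊕0 = 1
s4 (pos 4,5,6,7): 0⊕1⊕1⊕0 = 0
Syndrome s4…s1 = 010 → error at position 2.
Flip position 2: 0110110 → 0010110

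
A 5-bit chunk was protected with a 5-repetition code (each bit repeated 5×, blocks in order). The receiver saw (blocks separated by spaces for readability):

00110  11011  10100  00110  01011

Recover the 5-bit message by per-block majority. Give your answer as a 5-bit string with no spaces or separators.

Block 1 (00110): 2 ones → 0
Block 2 (11011): 4 ones → 1
Block 3 (10100): 2 ones → 0
Block 4 (00110): 2 ones → 0
Block 5 (01011): 3 ones → 1

01001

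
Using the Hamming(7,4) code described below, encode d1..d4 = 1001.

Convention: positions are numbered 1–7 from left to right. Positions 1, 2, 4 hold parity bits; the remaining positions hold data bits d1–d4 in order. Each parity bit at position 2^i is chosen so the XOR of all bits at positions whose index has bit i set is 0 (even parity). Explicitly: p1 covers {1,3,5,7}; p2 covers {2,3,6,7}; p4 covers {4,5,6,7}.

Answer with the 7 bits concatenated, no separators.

Place data at non-parity positions: p1 p2 1 p4 0 0 1
p1 (pos 1,3,5,7): XOR of data positions = 1⊕0⊕1 = 0
p2 (pos 2,3,6,7): XOR of data positions = 1⊕0⊕1 = 0
p4 (pos 4,5,6,7): XOR of data positions = 0⊕0⊕1 = 1
Codeword: 0011001

0011001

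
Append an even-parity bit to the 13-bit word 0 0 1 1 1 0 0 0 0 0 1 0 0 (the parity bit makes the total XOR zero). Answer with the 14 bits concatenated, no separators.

00111000001000

XOR of the 13 data bits: 0⊕0⊕1⊕1⊕1⊕0⊕0⊕0⊕0⊕0⊕1⊕0⊕0 = 0
Parity bit = 0 (so all 14 bits XOR to 0).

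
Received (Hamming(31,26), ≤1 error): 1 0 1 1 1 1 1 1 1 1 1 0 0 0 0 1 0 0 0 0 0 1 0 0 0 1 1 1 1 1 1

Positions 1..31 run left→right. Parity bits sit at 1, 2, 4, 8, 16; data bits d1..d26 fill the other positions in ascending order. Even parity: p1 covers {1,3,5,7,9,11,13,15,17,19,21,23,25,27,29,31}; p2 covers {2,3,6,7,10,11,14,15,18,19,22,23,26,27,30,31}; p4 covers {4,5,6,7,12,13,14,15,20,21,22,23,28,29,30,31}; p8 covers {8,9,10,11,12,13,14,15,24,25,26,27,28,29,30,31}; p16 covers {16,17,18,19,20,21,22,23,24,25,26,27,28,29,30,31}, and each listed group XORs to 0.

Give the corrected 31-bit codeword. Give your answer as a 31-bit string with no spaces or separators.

s1 (pos 1,3,5,7,9,11,13,15,17,19,21,23,25,27,29,31): 1⊕1⊕1⊕1⊕1⊕1⊕0⊕0⊕0⊕0⊕0⊕0⊕0⊕1⊕1⊕1 = 1
s2 (pos 2,3,6,7,10,11,14,15,18,19,22,23,26,27,30,31): 0⊕1⊕1⊕1⊕1⊕1⊕0⊕0⊕0⊕0⊕1⊕0⊕1⊕1⊕1⊕1 = 0
s4 (pos 4,5,6,7,12,13,14,15,20,21,22,23,28,29,30,31): 1⊕1⊕1⊕1⊕0⊕0⊕0⊕0⊕0⊕0⊕1⊕0⊕1⊕1⊕1⊕1 = 1
s8 (pos 8,9,10,11,12,13,14,15,24,25,26,27,28,29,30,31): 1⊕1⊕1⊕1⊕0⊕0⊕0⊕0⊕0⊕0⊕1⊕1⊕1⊕1⊕1⊕1 = 0
s16 (pos 16,17,18,19,20,21,22,23,24,25,26,27,28,29,30,31): 1⊕0⊕0⊕0⊕0⊕0⊕1⊕0⊕0⊕0⊕1⊕1⊕1⊕1⊕1⊕1 = 0
Syndrome s16…s1 = 00101 → error at position 5.
Flip position 5: 1011111111100001000001000111111 → 1011011111100001000001000111111

1011011111100001000001000111111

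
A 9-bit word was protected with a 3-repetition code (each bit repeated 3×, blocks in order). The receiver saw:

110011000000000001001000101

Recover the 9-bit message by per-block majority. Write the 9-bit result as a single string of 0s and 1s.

Block 1 (110): 2 ones → 1
Block 2 (011): 2 ones → 1
Block 3 (000): 0 ones → 0
Block 4 (000): 0 ones → 0
Block 5 (000): 0 ones → 0
Block 6 (001): 1 one → 0
Block 7 (001): 1 one → 0
Block 8 (000): 0 ones → 0
Block 9 (101): 2 ones → 1

110000001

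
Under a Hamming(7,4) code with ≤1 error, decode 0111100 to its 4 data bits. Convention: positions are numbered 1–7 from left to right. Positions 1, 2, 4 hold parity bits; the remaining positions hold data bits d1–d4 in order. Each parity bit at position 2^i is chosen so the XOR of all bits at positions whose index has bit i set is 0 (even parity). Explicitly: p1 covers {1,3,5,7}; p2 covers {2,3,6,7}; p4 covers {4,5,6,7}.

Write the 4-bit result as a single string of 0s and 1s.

s1 (pos 1,3,5,7): 0⊕1⊕1⊕0 = 0
s2 (pos 2,3,6,7): 1⊕1⊕0⊕0 = 0
s4 (pos 4,5,6,7): 1⊕1⊕0⊕0 = 0
Syndrome s4…s1 = 000 → no error.
Read data bits from positions 3,5,6,7: 1100

1100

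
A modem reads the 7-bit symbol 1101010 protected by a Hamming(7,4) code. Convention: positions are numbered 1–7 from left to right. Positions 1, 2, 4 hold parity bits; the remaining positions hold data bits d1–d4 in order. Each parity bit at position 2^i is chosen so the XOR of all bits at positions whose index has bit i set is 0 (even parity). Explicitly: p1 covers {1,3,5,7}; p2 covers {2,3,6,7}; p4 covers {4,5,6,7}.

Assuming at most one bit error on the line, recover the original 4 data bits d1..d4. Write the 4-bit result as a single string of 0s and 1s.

0010

s1 (pos 1,3,5,7): 1⊕0⊕0⊕0 = 1
s2 (pos 2,3,6,7): 1⊕0⊕1⊕0 = 0
s4 (pos 4,5,6,7): 1⊕0⊕1⊕0 = 0
Syndrome s4…s1 = 001 → error at position 1.
Flip position 1: 1101010 → 0101010
Read data bits from positions 3,5,6,7: 0010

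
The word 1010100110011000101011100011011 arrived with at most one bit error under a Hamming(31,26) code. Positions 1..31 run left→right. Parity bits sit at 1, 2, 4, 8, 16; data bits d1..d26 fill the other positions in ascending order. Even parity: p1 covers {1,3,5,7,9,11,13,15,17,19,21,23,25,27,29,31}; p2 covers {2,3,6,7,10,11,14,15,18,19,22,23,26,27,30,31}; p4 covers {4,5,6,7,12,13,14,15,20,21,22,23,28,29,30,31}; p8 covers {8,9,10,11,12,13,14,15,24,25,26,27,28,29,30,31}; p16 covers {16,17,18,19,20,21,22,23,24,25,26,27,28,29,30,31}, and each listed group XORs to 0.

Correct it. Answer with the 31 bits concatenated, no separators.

1010100110011000101011000011011

s1 (pos 1,3,5,7,9,11,13,15,17,19,21,23,25,27,29,31): 1⊕1⊕1⊕0⊕1⊕0⊕1⊕0⊕1⊕1⊕1⊕1⊕0⊕1⊕0⊕1 = 1
s2 (pos 2,3,6,7,10,11,14,15,18,19,22,23,26,27,30,31): 0⊕1⊕0⊕0⊕0⊕0⊕0⊕0⊕0⊕1⊕1⊕1⊕0⊕1⊕1⊕1 = 1
s4 (pos 4,5,6,7,12,13,14,15,20,21,22,23,28,29,30,31): 0⊕1⊕0⊕0⊕1⊕1⊕0⊕0⊕0⊕1⊕1⊕1⊕1⊕0⊕1⊕1 = 1
s8 (pos 8,9,10,11,12,13,14,15,24,25,26,27,28,29,30,31): 1⊕1⊕0⊕0⊕1⊕1⊕0⊕0⊕0⊕0⊕0⊕1⊕1⊕0⊕1⊕1 = 0
s16 (pos 16,17,18,19,20,21,22,23,24,25,26,27,28,29,30,31): 0⊕1⊕0⊕1⊕0⊕1⊕1⊕1⊕0⊕0⊕0⊕1⊕1⊕0⊕1⊕1 = 1
Syndrome s16…s1 = 10111 → error at position 23.
Flip position 23: 1010100110011000101011100011011 → 1010100110011000101011000011011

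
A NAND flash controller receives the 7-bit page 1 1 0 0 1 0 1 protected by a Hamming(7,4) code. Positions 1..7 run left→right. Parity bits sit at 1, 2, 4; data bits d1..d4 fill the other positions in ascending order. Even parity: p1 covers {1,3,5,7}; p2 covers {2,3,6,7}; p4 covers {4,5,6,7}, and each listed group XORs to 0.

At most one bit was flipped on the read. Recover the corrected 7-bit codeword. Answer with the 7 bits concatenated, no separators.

s1 (pos 1,3,5,7): 1⊕0⊕1⊕1 = 1
s2 (pos 2,3,6,7): 1⊕0⊕0⊕1 = 0
s4 (pos 4,5,6,7): 0⊕1⊕0⊕1 = 0
Syndrome s4…s1 = 001 → error at position 1.
Flip position 1: 1100101 → 0100101

0100101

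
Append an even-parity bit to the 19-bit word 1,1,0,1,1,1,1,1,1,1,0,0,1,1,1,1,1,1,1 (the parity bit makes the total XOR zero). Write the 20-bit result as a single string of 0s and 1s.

XOR of the 19 data bits: 1⊕1⊕0⊕1⊕1⊕1⊕1⊕1⊕1⊕1⊕0⊕0⊕1⊕1⊕1⊕1⊕1⊕1⊕1 = 0
Parity bit = 0 (so all 20 bits XOR to 0).

11011111110011111110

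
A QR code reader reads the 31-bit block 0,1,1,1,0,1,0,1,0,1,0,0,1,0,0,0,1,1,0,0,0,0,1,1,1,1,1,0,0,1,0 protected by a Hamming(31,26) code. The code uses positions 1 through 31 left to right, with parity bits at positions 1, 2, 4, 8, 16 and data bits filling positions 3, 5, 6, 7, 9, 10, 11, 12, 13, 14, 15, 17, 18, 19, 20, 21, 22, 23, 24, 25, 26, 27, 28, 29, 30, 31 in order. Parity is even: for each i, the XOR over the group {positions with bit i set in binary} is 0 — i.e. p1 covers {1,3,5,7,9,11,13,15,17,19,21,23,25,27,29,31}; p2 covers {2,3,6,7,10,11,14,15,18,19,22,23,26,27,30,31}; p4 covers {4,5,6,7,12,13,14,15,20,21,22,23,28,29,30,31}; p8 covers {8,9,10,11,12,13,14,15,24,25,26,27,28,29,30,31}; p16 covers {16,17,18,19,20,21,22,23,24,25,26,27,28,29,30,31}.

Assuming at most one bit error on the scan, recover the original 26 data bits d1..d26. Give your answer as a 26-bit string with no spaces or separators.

10000100100110000111110010

s1 (pos 1,3,5,7,9,11,13,15,17,19,21,23,25,27,29,31): 0⊕1⊕0⊕0⊕0⊕0⊕1⊕0⊕1⊕0⊕0⊕1⊕1⊕1⊕0⊕0 = 0
s2 (pos 2,3,6,7,10,11,14,15,18,19,22,23,26,27,30,31): 1⊕1⊕1⊕0⊕1⊕0⊕0⊕0⊕1⊕0⊕0⊕1⊕1⊕1⊕1⊕0 = 1
s4 (pos 4,5,6,7,12,13,14,15,20,21,22,23,28,29,30,31): 1⊕0⊕1⊕0⊕0⊕1⊕0⊕0⊕0⊕0⊕0⊕1⊕0⊕0⊕1⊕0 = 1
s8 (pos 8,9,10,11,12,13,14,15,24,25,26,27,28,29,30,31): 1⊕0⊕1⊕0⊕0⊕1⊕0⊕0⊕1⊕1⊕1⊕1⊕0⊕0⊕1⊕0 = 0
s16 (pos 16,17,18,19,20,21,22,23,24,25,26,27,28,29,30,31): 0⊕1⊕1⊕0⊕0⊕0⊕0⊕1⊕1⊕1⊕1⊕1⊕0⊕0⊕1⊕0 = 0
Syndrome s16…s1 = 00110 → error at position 6.
Flip position 6: 0111010101001000110000111110010 → 0111000101001000110000111110010
Read data bits from positions 3,5,6,7,9,10,11,12,13,14,15,17,18,19,20,21,22,23,24,25,26,27,28,29,30,31: 10000100100110000111110010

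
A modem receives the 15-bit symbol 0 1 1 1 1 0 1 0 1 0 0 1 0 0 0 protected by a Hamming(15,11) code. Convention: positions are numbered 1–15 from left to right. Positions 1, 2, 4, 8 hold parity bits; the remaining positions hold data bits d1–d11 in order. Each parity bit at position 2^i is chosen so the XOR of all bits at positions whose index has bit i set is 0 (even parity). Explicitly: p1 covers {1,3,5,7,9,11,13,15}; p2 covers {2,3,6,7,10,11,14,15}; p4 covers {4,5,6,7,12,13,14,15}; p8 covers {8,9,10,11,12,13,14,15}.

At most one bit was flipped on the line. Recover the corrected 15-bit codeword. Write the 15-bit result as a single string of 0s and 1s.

s1 (pos 1,3,5,7,9,11,13,15): 0⊕1⊕1⊕1⊕1⊕0⊕0⊕0 = 0
s2 (pos 2,3,6,7,10,11,14,15): 1⊕1⊕0⊕1⊕0⊕0⊕0⊕0 = 1
s4 (pos 4,5,6,7,12,13,14,15): 1⊕1⊕0⊕1⊕1⊕0⊕0⊕0 = 0
s8 (pos 8,9,10,11,12,13,14,15): 0⊕1⊕0⊕0⊕1⊕0⊕0⊕0 = 0
Syndrome s8…s1 = 0010 → error at position 2.
Flip position 2: 011110101001000 → 001110101001000

001110101001000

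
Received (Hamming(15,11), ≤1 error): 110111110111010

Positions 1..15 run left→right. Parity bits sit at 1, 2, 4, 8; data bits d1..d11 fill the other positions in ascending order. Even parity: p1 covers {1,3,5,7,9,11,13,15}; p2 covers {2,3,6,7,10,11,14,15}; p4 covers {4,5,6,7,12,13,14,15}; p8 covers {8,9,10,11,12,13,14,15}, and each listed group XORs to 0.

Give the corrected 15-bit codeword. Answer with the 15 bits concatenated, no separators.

s1 (pos 1,3,5,7,9,11,13,15): 1⊕0⊕1⊕1⊕0⊕1⊕0⊕0 = 0
s2 (pos 2,3,6,7,10,11,14,15): 1⊕0⊕1⊕1⊕1⊕1⊕1⊕0 = 0
s4 (pos 4,5,6,7,12,13,14,15): 1⊕1⊕1⊕1⊕1⊕0⊕1⊕0 = 0
s8 (pos 8,9,10,11,12,13,14,15): 1⊕0⊕1⊕1⊕1⊕0⊕1⊕0 = 1
Syndrome s8…s1 = 1000 → error at position 8.
Flip position 8: 110111110111010 → 110111100111010

110111100111010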